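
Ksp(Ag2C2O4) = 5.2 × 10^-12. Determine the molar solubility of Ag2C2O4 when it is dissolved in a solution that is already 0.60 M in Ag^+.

s ≈ 1.4 × 10^-11 M

Ag2C2O4(s) <=> 2 Ag^+ + C2O4^2-
Ksp = [Ag^+]^2[C2O4^2-]
Let s be the molar solubility in this solution. [Ag^+] = 0.60 + 2s ≈ 0.60, [C2O4^2-] = s (Ksp is small, so little additional dissolves).
Ksp ≈ (0.60)^2 × s
s = 1.4 × 10^-11 M
Check: 2s = 2.9 × 10^-11 ≪ 0.60, so the approximation is valid.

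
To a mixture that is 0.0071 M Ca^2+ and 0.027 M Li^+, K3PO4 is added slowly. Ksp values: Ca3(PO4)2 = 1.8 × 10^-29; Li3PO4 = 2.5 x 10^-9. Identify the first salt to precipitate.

Precipitation of each salt starts when its ion product equals its Ksp.
For Ca3(PO4)2: 1.8 × 10^-29 = (0.0071)^3 × [PO4^3-]^2  ⇒  [PO4^3-] = 7.1 x 10^-12 M.
For Li3PO4: 2.5 x 10^-9 = (0.027)^3 × [PO4^3-]  ⇒  [PO4^3-] = 1.3 × 10^-4 M.
The salt with the lower threshold [PO4^3-] precipitates first: Ca3(PO4)2.

Ca3(PO4)2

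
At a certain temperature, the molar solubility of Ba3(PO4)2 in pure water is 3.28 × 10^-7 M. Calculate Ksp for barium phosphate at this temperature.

Ba3(PO4)2(s) ⇌ 3 Ba^2+ + 2 PO4^3-
For each mole of Ba3(PO4)2 that dissolves: [Ba^2+] = 3s, [PO4^3-] = 2s.
Ksp = [Ba^2+]^3[PO4^3-]^2
Substituting: Ksp = (3s)^3(2s)^2 = 108s^5
With s = 3.28 × 10^-7: Ksp = 4.10 x 10^-31

4.10e-31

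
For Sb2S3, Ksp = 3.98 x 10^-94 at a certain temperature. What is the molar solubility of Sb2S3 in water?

Sb2S3(s) ⇌ 2 Sb^3+(aq) + 3 S^2-(aq)
Ksp = [Sb^3+]^2[S^2-]^3
For each mole of Sb2S3 that dissolves: [Sb^3+] = 2s, [S^2-] = 3s.
Ksp = (2s)^2(3s)^3 = 108s^5
s = (3.98 x 10^-94 / 108)^(1/5) = 8.19 × 10^-20 M

s ≈ 8.19e-20 M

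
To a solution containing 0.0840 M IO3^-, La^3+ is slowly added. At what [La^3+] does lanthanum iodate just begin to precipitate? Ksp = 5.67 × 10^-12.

9.57e-9 M

La(IO3)3(s) ⇌ La^3+ + 3 IO3^-
Ksp = [La^3+][IO3^-]^3
Precipitation begins when Q = Ksp. With [IO3^-] = 0.0840 M:
5.67 × 10^-12 = (0.0840)^3 × [La^3+]
[La^3+] = (5.67 × 10^-12 / 5.927 x 10^-4) = 9.57 × 10^-9 M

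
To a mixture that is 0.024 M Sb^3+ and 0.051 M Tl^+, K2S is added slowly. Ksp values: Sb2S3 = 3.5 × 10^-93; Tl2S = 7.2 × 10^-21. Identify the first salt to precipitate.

Sb2S3

Each salt begins to precipitate when Q = Ksp, i.e. when [S^2-] reaches its threshold.
For Sb2S3: 3.5 × 10^-93 = (0.024)^2 × [S^2-]^3  ⇒  [S^2-] = 1.8 × 10^-30 M.
For Tl2S: 7.2 × 10^-21 = (0.051)^2 × [S^2-]  ⇒  [S^2-] = 2.8 x 10^-18 M.
The salt with the lower threshold [S^2-] precipitates first: Sb2S3.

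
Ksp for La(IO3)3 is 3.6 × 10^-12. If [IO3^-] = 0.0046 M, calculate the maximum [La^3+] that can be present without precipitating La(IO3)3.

La(IO3)3(s) ⇌ La^3+ + 3 IO3^-
Ksp = [La^3+][IO3^-]^3
Precipitation begins when Q = Ksp. With [IO3^-] = 0.0046 M:
3.6 × 10^-12 = (0.0046)^3 × [La^3+]
[La^3+] = (3.6 × 10^-12 / 9.73 x 10^-8) = 3.7 x 10^-5 M

[La^3+] ≈ 3.7 × 10^-5 M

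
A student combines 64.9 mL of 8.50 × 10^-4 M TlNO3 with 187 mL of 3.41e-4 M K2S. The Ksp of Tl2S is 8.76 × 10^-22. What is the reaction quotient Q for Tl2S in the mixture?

Q ≈ 1.21e-11

Total volume = 64.9 + 187 = 251.9 mL.
[Tl^+] = 8.50 x 10^-4 × (64.9/251.9) = 2.190 × 10^-4 M
[S^2-] = 3.41 × 10^-4 × (187/251.9) = 2.531 × 10^-4 M
Tl2S(s) ⇌ 2 Tl^+(aq) + S^2-(aq), so Q = [Tl^+]^2[S^2-]
Q = (2.190 × 10^-4)^2(2.531 x 10^-4) = 1.21 × 10^-11
Q > Ksp, so Tl2S will precipitate.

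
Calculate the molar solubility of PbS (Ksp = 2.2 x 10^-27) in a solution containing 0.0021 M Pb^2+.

s = 1.0 × 10^-24 M

PbS(s) ⇌ Pb^2+(aq) + S^2-(aq)
Ksp = [Pb^2+][S^2-]
Let s = moles of PbS that dissolve per litre. [Pb^2+] = 0.0021 + s ≈ 0.0021, [S^2-] = s (since the Pb^2+ already present dominates).
Ksp ≈ 0.0021 × s
s = 1.0 × 10^-24 M
Check: s = 1.0 x 10^-24 ≪ 0.0021, so the approximation is valid.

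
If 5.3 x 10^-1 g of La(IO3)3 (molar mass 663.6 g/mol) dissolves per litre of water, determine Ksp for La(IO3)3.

Ksp = 1.1e-11

Molar solubility s = (5.3 x 10^-1 g/L) / (663.6 g/mol) = 7.99 x 10^-4 M.
La(IO3)3(s) ⇌ La^3+ + 3 IO3^-
If s mol/L of La(IO3)3 dissolves, [La^3+] = s and [IO3^-] = 3s.
Ksp = [La^3+][IO3^-]^3
Ksp = s(3s)^3 = 27s^4
Ksp = 27 × (7.99 x 10^-4)^4 = 1.1 x 10^-11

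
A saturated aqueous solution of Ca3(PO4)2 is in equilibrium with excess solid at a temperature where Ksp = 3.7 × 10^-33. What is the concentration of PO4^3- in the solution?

[PO4^3-] = 2.6 x 10^-7 M

Ca3(PO4)2(s) ⇌ 3 Ca^2+(aq) + 2 PO4^3-(aq)
Ksp = [Ca^2+]^3[PO4^3-]^2
If s mol/L of Ca3(PO4)2 dissolves, [Ca^2+] = 3s and [PO4^3-] = 2s.
So Ksp = (3s)^3 × (2s)^2 = 108s^5
Solving, s = (3.7 × 10^-33/108)^(1/5) = 1.28 × 10^-7 M
[PO4^3-] = 2s = 2.6 × 10^-7 M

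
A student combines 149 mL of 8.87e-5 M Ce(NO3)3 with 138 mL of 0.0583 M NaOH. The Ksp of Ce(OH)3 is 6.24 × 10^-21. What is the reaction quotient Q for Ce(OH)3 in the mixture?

Q = 1.01e-9

Total volume = 149 + 138 = 287 mL.
[Ce^3+] = 8.87 x 10^-5 × (149/287) = 4.605 x 10^-5 M
[OH^-] = 5.83 × 10^-2 × (138/287) = 2.803 × 10^-2 M
Ce(OH)3(s) <=> Ce^3+(aq) + 3 OH^-(aq), so Q = [Ce^3+][OH^-]^3
Q = (4.605 × 10^-5)(2.803 × 10^-2)^3 = 1.01 × 10^-9
Q > Ksp, so Ce(OH)3 will precipitate.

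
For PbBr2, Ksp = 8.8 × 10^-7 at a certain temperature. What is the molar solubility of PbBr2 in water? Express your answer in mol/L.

s = 6.0e-3 M

PbBr2(s) ⇌ Pb^2+ + 2 Br^-
Ksp = [Pb^2+][Br^-]^2
Let s = molar solubility. Then [Pb^2+] = s and [Br^-] = 2s.
So Ksp = s × (2s)^2 = 4s^3
Solving, s = (8.8 × 10^-7/4)^(1/3) = 6.0 x 10^-3 M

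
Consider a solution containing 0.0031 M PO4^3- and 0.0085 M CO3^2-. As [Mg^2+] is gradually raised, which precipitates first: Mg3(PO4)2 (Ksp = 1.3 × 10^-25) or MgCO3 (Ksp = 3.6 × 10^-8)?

Each salt begins to precipitate when Q = Ksp, i.e. when [Mg^2+] reaches its threshold.
For Mg3(PO4)2: 1.3 × 10^-25 = (0.0031)^2 × [Mg^2+]^3  ⇒  [Mg^2+] = 2.4 x 10^-7 M.
For MgCO3: 3.6 × 10^-8 = 0.0085 × [Mg^2+]  ⇒  [Mg^2+] = 4.2 x 10^-6 M.
The salt with the lower threshold [Mg^2+] precipitates first: Mg3(PO4)2.

Mg3(PO4)2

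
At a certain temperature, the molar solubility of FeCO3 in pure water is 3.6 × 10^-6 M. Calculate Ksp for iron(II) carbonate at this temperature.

FeCO3(s) ⇌ Fe^2+ + CO3^2-
Let s = molar solubility. Then [Fe^2+] = s and [CO3^2-] = s.
Ksp = [Fe^2+][CO3^2-]
Ksp = s × s = s^2
Ksp = (3.6 x 10^-6)^2 = 1.3 × 10^-11

1.3 x 10^-11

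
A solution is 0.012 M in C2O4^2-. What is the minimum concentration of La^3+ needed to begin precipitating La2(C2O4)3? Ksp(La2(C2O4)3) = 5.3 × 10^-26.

[La^3+] ≈ 1.8 x 10^-10 M

La2(C2O4)3(s) ⇌ 2 La^3+ + 3 C2O4^2-
Ksp = [La^3+]^2[C2O4^2-]^3
Precipitation begins when Q = Ksp. With [C2O4^2-] = 0.012 M:
5.3 × 10^-26 = (0.012)^3 × [La^3+]^2
[La^3+] = (5.3 × 10^-26 / 1.73 × 10^-6)^(1/2) = 1.8 x 10^-10 M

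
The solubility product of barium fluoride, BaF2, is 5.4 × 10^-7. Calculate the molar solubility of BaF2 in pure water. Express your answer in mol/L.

BaF2(s) ⇌ Ba^2+ + 2 F^-
Ksp = [Ba^2+][F^-]^2
With molar solubility s: [Ba^2+] = s, [F^-] = 2s.
So Ksp = s × (2s)^2 = 4s^3
Solving, s = (5.4 × 10^-7/4)^(1/3) = 5.1 x 10^-3 M

s = 5.1 x 10^-3 M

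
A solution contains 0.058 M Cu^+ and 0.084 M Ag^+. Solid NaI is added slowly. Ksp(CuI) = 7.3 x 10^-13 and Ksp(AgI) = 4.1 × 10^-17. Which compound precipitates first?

AgI

Precipitation of each salt starts when its ion product equals its Ksp.
For CuI: 7.3 x 10^-13 = 0.058 × [I^-]  ⇒  [I^-] = 1.3 × 10^-11 M.
For AgI: 4.1 × 10^-17 = 0.084 × [I^-]  ⇒  [I^-] = 4.9 × 10^-16 M.
The salt with the lower threshold [I^-] precipitates first: AgI.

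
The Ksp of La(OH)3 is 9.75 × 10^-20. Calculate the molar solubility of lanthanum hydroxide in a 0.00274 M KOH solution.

s ≈ 4.74 × 10^-12 M

La(OH)3(s) ⇌ La^3+ + 3 OH^-
Ksp = [La^3+][OH^-]^3
If s mol/L dissolves here, [La^3+] = s, [OH^-] = 0.00274 + 3s ≈ 0.00274 (common-ion effect: OH^- is already 0.00274 M).
Ksp ≈ s × (0.00274)^3
s = 4.74 × 10^-12 M
Check: 3s = 1.4 × 10^-11 ≪ 0.00274, so the approximation is valid.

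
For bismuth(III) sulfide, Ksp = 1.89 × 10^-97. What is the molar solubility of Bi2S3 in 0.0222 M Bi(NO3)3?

s ≈ 2.42 × 10^-32 M

Bi2S3(s) <=> 2 Bi^3+ + 3 S^2-
Ksp = [Bi^3+]^2[S^2-]^3
Let s be the molar solubility in this solution. [Bi^3+] = 0.0222 + 2s ≈ 0.0222, [S^2-] = 3s (Ksp is small, so little additional dissolves).
Ksp ≈ (0.0222)^2 × (3s)^3
s = 2.42 x 10^-32 M
Check: 2s = 4.8 × 10^-32 ≪ 0.0222, so the approximation is valid.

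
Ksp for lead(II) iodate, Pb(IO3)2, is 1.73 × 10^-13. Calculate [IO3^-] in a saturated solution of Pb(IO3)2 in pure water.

[IO3^-] = 7.02 × 10^-5 M

Pb(IO3)2(s) ⇌ Pb^2+(aq) + 2 IO3^-(aq)
Ksp = [Pb^2+][IO3^-]^2
If s mol/L of Pb(IO3)2 dissolves, [Pb^2+] = s and [IO3^-] = 2s.
So Ksp = s × (2s)^2 = 4s^3
s = (1.73 × 10^-13 / 4)^(1/3) = 3.510 × 10^-5 M
[IO3^-] = 2s = 7.02 × 10^-5 M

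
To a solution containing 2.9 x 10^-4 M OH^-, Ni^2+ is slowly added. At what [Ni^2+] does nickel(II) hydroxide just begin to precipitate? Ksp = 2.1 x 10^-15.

Ni(OH)2(s) ⇌ Ni^2+ + 2 OH^-
Ksp = [Ni^2+][OH^-]^2
Precipitation begins when Q = Ksp. With [OH^-] = 2.9 x 10^-4 M:
2.1 x 10^-15 = (2.9 x 10^-4)^2 × [Ni^2+]
[Ni^2+] = (2.1 x 10^-15 / 8.41 × 10^-8) = 2.5 × 10^-8 M

2.5e-8 M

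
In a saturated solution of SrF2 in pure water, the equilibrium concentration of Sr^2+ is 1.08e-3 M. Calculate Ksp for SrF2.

SrF2(s) <=> Sr^2+ + 2 F^-
Stoichiometry gives [F^-] = (2/1)[Sr^2+] = 2.160 × 10^-3 M.
Ksp = [Sr^2+][F^-]^2
Ksp = 1.08 × 10^-3 × (2.160 x 10^-3)^2 = 5.04 × 10^-9

5.04e-9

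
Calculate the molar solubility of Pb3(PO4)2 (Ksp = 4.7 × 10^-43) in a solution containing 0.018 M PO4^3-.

s = 3.8 × 10^-14 M

Pb3(PO4)2(s) ⇌ 3 Pb^2+(aq) + 2 PO4^3-(aq)
Ksp = [Pb^2+]^3[PO4^3-]^2
Let s be the molar solubility in this solution. [Pb^2+] = 3s, [PO4^3-] = 0.018 + 2s ≈ 0.018 (Ksp is small, so little additional dissolves).
Ksp ≈ (3s)^3 × (0.018)^2
s = 3.8 × 10^-14 M
Check: 2s = 7.5 × 10^-14 ≪ 0.018, so the approximation is valid.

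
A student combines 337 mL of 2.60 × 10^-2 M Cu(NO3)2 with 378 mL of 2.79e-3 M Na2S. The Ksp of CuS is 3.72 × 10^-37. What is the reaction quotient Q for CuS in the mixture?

Total volume = 337 + 378 = 715 mL.
[Cu^2+] = 2.60 × 10^-2 × (337/715) = 1.225 x 10^-2 M
[S^2-] = 2.79 x 10^-3 × (378/715) = 1.475 × 10^-3 M
CuS(s) <=> Cu^2+ + S^2-, so Q = [Cu^2+][S^2-]
Q = (1.225 × 10^-2)(1.475 x 10^-3) = 1.81 x 10^-5
Q > Ksp, so CuS will precipitate.

1.81 × 10^-5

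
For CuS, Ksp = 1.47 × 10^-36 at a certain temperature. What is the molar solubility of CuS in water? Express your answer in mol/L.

CuS(s) ⇌ Cu^2+(aq) + S^2-(aq)
Ksp = [Cu^2+][S^2-]
Let s = molar solubility. Then [Cu^2+] = s and [S^2-] = s.
Ksp = s^2
s = √(1.47 × 10^-36) = 1.21 × 10^-18 M

1.21 × 10^-18 M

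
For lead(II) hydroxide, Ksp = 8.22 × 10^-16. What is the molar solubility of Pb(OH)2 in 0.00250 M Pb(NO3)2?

Pb(OH)2(s) ⇌ Pb^2+ + 2 OH^-
Ksp = [Pb^2+][OH^-]^2
If s mol/L dissolves here, [Pb^2+] = 0.00250 + s ≈ 0.00250, [OH^-] = 2s (common-ion effect: Pb^2+ is already 0.00250 M).
Ksp ≈ 0.00250 × (2s)^2
s = 2.87 × 10^-7 M
Check: s = 2.9 × 10^-7 ≪ 0.00250, so the approximation is valid.

s ≈ 2.87 x 10^-7 M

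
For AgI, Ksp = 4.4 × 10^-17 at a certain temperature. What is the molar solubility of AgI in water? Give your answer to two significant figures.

AgI(s) ⇌ Ag^+(aq) + I^-(aq)
Ksp = [Ag^+][I^-]
Let s = molar solubility. Then [Ag^+] = s and [I^-] = s.
Ksp = s × s = s^2
s = (4.4 × 10^-17)^(1/2) = 6.6 x 10^-9 M

s ≈ 6.6 × 10^-9 M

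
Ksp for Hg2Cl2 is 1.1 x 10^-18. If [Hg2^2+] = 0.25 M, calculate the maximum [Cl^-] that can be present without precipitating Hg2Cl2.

[Cl^-] ≈ 2.1e-9 M

Hg2Cl2(s) ⇌ Hg2^2+(aq) + 2 Cl^-(aq)
Ksp = [Hg2^2+][Cl^-]^2
Precipitation begins when Q = Ksp. With [Hg2^2+] = 0.25 M:
1.1 x 10^-18 = (0.25) × [Cl^-]^2
[Cl^-] = (1.1 x 10^-18 / 2.5 x 10^-1)^(1/2) = 2.1 × 10^-9 M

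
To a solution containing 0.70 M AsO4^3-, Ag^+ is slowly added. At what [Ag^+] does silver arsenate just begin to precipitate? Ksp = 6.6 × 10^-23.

Ag3AsO4(s) ⇌ 3 Ag^+ + AsO4^3-
Ksp = [Ag^+]^3[AsO4^3-]
Precipitation begins when Q = Ksp. With [AsO4^3-] = 0.70 M:
6.6 × 10^-23 = (0.70) × [Ag^+]^3
[Ag^+] = (6.6 × 10^-23 / 7.0 × 10^-1)^(1/3) = 4.6 × 10^-8 M

[Ag^+] ≈ 4.6 x 10^-8 M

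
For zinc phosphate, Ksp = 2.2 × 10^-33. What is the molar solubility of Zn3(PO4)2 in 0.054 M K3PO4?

s = 3.0e-11 M

Zn3(PO4)2(s) <=> 3 Zn^2+(aq) + 2 PO4^3-(aq)
Ksp = [Zn^2+]^3[PO4^3-]^2
Let s = moles of Zn3(PO4)2 that dissolve per litre. [Zn^2+] = 3s, [PO4^3-] = 0.054 + 2s ≈ 0.054 (Ksp is small, so little additional dissolves).
Ksp ≈ (3s)^3 × (0.054)^2
s = 3.0 x 10^-11 M
Check: 2s = 6.1 × 10^-11 ≪ 0.054, so the approximation is valid.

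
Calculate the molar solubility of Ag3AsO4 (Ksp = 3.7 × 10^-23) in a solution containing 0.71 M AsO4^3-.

s = 1.2e-8 M

Ag3AsO4(s) ⇌ 3 Ag^+(aq) + AsO4^3-(aq)
Ksp = [Ag^+]^3[AsO4^3-]
Let s be the molar solubility in this solution. [Ag^+] = 3s, [AsO4^3-] = 0.71 + s ≈ 0.71 (Ksp is small, so little additional dissolves).
Ksp ≈ (3s)^3 × 0.71
s = 1.2 × 10^-8 M
Check: s = 1.2 × 10^-8 ≪ 0.71, so the approximation is valid.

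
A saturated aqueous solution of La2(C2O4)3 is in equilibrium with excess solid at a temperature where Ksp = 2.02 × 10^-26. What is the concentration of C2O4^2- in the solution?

La2(C2O4)3(s) ⇌ 2 La^3+ + 3 C2O4^2-
Ksp = [La^3+]^2[C2O4^2-]^3
For each mole of La2(C2O4)3 that dissolves: [La^3+] = 2s, [C2O4^2-] = 3s.
Ksp = (2s)^2(3s)^3 = 108s^5
s = (2.02 × 10^-26 / 108)^(1/5) = 2.847 × 10^-6 M
[C2O4^2-] = 3s = 8.54 x 10^-6 M

8.54 × 10^-6 M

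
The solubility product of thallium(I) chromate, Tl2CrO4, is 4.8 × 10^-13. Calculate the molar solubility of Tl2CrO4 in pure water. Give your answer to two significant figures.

s = 4.9e-5 M

Tl2CrO4(s) ⇌ 2 Tl^+ + CrO4^2-
Ksp = [Tl^+]^2[CrO4^2-]
For each mole of Tl2CrO4 that dissolves: [Tl^+] = 2s, [CrO4^2-] = s.
Substituting: Ksp = (2s)^2s = 4s^3
s = (4.8 × 10^-13 / 4)^(1/3) = 4.9 × 10^-5 M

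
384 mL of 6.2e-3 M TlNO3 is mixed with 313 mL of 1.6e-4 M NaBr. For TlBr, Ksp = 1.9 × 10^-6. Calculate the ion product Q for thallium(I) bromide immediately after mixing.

2.5 × 10^-7

Total volume = 384 + 313 = 697 mL.
[Tl^+] = 6.2 x 10^-3 × (384/697) = 3.42 × 10^-3 M
[Br^-] = 1.6 x 10^-4 × (313/697) = 7.19 × 10^-5 M
TlBr(s) <=> Tl^+(aq) + Br^-(aq), so Q = [Tl^+][Br^-]
Q = (3.42 × 10^-3)(7.19 x 10^-5) = 2.5 × 10^-7
Q < Ksp, so no precipitate of TlBr forms.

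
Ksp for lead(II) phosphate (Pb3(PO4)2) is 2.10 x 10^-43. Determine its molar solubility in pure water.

s = 1.14e-9 M

Pb3(PO4)2(s) ⇌ 3 Pb^2+ + 2 PO4^3-
Ksp = [Pb^2+]^3[PO4^3-]^2
For each mole of Pb3(PO4)2 that dissolves: [Pb^2+] = 3s, [PO4^3-] = 2s.
So Ksp = (3s)^3 × (2s)^2 = 108s^5
s = (2.10 x 10^-43 / 108)^(1/5) = 1.14 × 10^-9 M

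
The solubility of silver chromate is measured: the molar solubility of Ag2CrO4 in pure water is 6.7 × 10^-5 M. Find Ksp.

Ksp = 1.2e-12

Ag2CrO4(s) <=> 2 Ag^+ + CrO4^2-
Let s = molar solubility. Then [Ag^+] = 2s and [CrO4^2-] = s.
Ksp = [Ag^+]^2[CrO4^2-]
So Ksp = (2s)^2 × s = 4s^3
Ksp = 4 × (6.7 x 10^-5)^3 = 1.2 × 10^-12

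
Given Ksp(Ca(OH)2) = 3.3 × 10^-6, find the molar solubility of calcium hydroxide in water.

Ca(OH)2(s) <=> Ca^2+(aq) + 2 OH^-(aq)
Ksp = [Ca^2+][OH^-]^2
With molar solubility s: [Ca^2+] = s, [OH^-] = 2s.
Ksp = s(2s)^2 = 4s^3
Solving, s = (3.3 × 10^-6/4)^(1/3) = 9.4 x 10^-3 M

s = 9.4 × 10^-3 M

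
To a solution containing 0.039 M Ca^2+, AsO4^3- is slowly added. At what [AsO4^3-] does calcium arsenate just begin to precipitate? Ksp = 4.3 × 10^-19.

Ca3(AsO4)2(s) <=> 3 Ca^2+ + 2 AsO4^3-
Ksp = [Ca^2+]^3[AsO4^3-]^2
Precipitation begins when Q = Ksp. With [Ca^2+] = 0.039 M:
4.3 × 10^-19 = (0.039)^3 × [AsO4^3-]^2
[AsO4^3-] = (4.3 × 10^-19 / 5.93 × 10^-5)^(1/2) = 8.5 × 10^-8 M

[AsO4^3-] ≈ 8.5 x 10^-8 M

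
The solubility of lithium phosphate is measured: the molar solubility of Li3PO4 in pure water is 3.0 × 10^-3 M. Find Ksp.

Ksp = 2.2 × 10^-9

Li3PO4(s) ⇌ 3 Li^+(aq) + PO4^3-(aq)
For each mole of Li3PO4 that dissolves: [Li^+] = 3s, [PO4^3-] = s.
Ksp = [Li^+]^3[PO4^3-]
So Ksp = (3s)^3 × s = 27s^4
Ksp = 27 × (3.0 × 10^-3)^4 = 2.2 × 10^-9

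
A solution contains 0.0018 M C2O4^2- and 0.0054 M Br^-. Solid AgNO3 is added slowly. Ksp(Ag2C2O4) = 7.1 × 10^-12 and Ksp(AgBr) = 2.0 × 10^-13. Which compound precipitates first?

AgBr

Each salt begins to precipitate when Q = Ksp, i.e. when [Ag^+] reaches its threshold.
For Ag2C2O4: 7.1 × 10^-12 = 0.0018 × [Ag^+]^2  ⇒  [Ag^+] = 6.3 x 10^-5 M.
For AgBr: 2.0 × 10^-13 = 0.0054 × [Ag^+]  ⇒  [Ag^+] = 3.7 × 10^-11 M.
The salt with the lower threshold [Ag^+] precipitates first: AgBr.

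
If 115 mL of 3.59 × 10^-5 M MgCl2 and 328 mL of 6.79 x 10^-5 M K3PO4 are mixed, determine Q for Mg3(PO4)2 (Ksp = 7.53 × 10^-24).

Q = 2.05 × 10^-24

Total volume = 115 + 328 = 443 mL.
[Mg^2+] = 3.59 × 10^-5 × (115/443) = 9.319 x 10^-6 M
[PO4^3-] = 6.79 x 10^-5 × (328/443) = 5.027 × 10^-5 M
Mg3(PO4)2(s) <=> 3 Mg^2+(aq) + 2 PO4^3-(aq), so Q = [Mg^2+]^3[PO4^3-]^2
Q = (9.319 × 10^-6)^3(5.027 × 10^-5)^2 = 2.05 × 10^-24
Q < Ksp, so no precipitate of Mg3(PO4)2 forms.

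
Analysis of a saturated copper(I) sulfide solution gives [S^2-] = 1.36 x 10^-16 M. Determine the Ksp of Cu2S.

Ksp = 1.01e-47

Cu2S(s) ⇌ 2 Cu^+(aq) + S^2-(aq)
Stoichiometry gives [Cu^+] = (2/1)[S^2-] = 2.720 × 10^-16 M.
Ksp = [Cu^+]^2[S^2-]
Ksp = (2.720 × 10^-16)^2 × 1.36 x 10^-16 = 1.01 x 10^-47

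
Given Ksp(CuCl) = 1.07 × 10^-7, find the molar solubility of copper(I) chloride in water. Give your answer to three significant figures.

CuCl(s) ⇌ Cu^+ + Cl^-
Ksp = [Cu^+][Cl^-]
With molar solubility s: [Cu^+] = s, [Cl^-] = s.
Ksp = s^2
s = (1.07 × 10^-7)^(1/2) = 3.27 x 10^-4 M

3.27 x 10^-4 M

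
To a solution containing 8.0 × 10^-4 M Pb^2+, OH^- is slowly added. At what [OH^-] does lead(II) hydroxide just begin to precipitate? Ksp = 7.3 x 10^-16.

Pb(OH)2(s) ⇌ Pb^2+(aq) + 2 OH^-(aq)
Ksp = [Pb^2+][OH^-]^2
Precipitation begins when Q = Ksp. With [Pb^2+] = 8.0 × 10^-4 M:
7.3 x 10^-16 = (8.0 × 10^-4) × [OH^-]^2
[OH^-] = (7.3 x 10^-16 / 8.0 x 10^-4)^(1/2) = 9.6 × 10^-7 M

[OH^-] = 9.6e-7 M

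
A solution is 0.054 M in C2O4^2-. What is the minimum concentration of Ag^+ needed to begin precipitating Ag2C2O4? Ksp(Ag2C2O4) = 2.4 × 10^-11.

Ag2C2O4(s) ⇌ 2 Ag^+(aq) + C2O4^2-(aq)
Ksp = [Ag^+]^2[C2O4^2-]
Precipitation begins when Q = Ksp. With [C2O4^2-] = 0.054 M:
2.4 × 10^-11 = (0.054) × [Ag^+]^2
[Ag^+] = (2.4 × 10^-11 / 5.4 × 10^-2)^(1/2) = 2.1 x 10^-5 M

[Ag^+] = 2.1e-5 M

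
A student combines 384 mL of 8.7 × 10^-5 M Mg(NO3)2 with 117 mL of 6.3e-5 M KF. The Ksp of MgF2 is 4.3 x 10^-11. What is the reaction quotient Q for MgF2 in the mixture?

1.4 × 10^-14

Total volume = 384 + 117 = 501 mL.
[Mg^2+] = 8.7 x 10^-5 × (384/501) = 6.67 × 10^-5 M
[F^-] = 6.3 × 10^-5 × (117/501) = 1.47 × 10^-5 M
MgF2(s) <=> Mg^2+(aq) + 2 F^-(aq), so Q = [Mg^2+][F^-]^2
Q = (6.67 × 10^-5)(1.47 × 10^-5)^2 = 1.4 x 10^-14
Q < Ksp, so no precipitate of MgF2 forms.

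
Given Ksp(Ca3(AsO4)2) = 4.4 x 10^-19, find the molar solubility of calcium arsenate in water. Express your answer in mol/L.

Ca3(AsO4)2(s) <=> 3 Ca^2+ + 2 AsO4^3-
Ksp = [Ca^2+]^3[AsO4^3-]^2
If s mol/L of Ca3(AsO4)2 dissolves, [Ca^2+] = 3s and [AsO4^3-] = 2s.
Substituting: Ksp = (3s)^3(2s)^2 = 108s^5
s^5 = 4.4 x 10^-19 / 108, so s = 8.4 x 10^-5 M

s ≈ 8.4e-5 M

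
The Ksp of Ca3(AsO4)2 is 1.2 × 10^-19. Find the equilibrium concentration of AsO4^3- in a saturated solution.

1.3 × 10^-4 M

Ca3(AsO4)2(s) ⇌ 3 Ca^2+ + 2 AsO4^3-
Ksp = [Ca^2+]^3[AsO4^3-]^2
If s mol/L of Ca3(AsO4)2 dissolves, [Ca^2+] = 3s and [AsO4^3-] = 2s.
Ksp = (3s)^3(2s)^2 = 108s^5
s^5 = 1.2 × 10^-19 / 108, so s = 6.44 × 10^-5 M
[AsO4^3-] = 2s = 1.3 x 10^-4 M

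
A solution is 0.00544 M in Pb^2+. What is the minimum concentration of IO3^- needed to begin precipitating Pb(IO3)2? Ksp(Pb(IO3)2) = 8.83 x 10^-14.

4.03e-6 M

Pb(IO3)2(s) ⇌ Pb^2+(aq) + 2 IO3^-(aq)
Ksp = [Pb^2+][IO3^-]^2
Precipitation begins when Q = Ksp. With [Pb^2+] = 0.00544 M:
8.83 x 10^-14 = (0.00544) × [IO3^-]^2
[IO3^-] = (8.83 x 10^-14 / 5.44 x 10^-3)^(1/2) = 4.03 × 10^-6 M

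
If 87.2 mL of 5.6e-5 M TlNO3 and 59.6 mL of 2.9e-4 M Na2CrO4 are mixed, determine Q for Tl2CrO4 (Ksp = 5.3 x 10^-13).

Total volume = 87.2 + 59.6 = 146.8 mL.
[Tl^+] = 5.6 × 10^-5 × (87.2/146.8) = 3.33 × 10^-5 M
[CrO4^2-] = 2.9 x 10^-4 × (59.6/146.8) = 1.18 × 10^-4 M
Tl2CrO4(s) ⇌ 2 Tl^+(aq) + CrO4^2-(aq), so Q = [Tl^+]^2[CrO4^2-]
Q = (3.33 × 10^-5)^2(1.18 x 10^-4) = 1.3 x 10^-13
Q < Ksp, so no precipitate of Tl2CrO4 forms.

1.3e-13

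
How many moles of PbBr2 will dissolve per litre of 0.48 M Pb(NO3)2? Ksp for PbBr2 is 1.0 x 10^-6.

s = 7.2 × 10^-4 M

PbBr2(s) ⇌ Pb^2+ + 2 Br^-
Ksp = [Pb^2+][Br^-]^2
If s mol/L dissolves here, [Pb^2+] = 0.48 + s ≈ 0.48, [Br^-] = 2s (common-ion effect: Pb^2+ is already 0.48 M).
Ksp ≈ 0.48 × (2s)^2
s = 7.2 × 10^-4 M
Check: s = 7.2 × 10^-4 ≪ 0.48, so the approximation is valid.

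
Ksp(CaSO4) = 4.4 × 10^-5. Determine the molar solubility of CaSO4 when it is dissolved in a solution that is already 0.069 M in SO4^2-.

s ≈ 6.4e-4 M

CaSO4(s) <=> Ca^2+ + SO4^2-
Ksp = [Ca^2+][SO4^2-]
If s mol/L dissolves here, [Ca^2+] = s, [SO4^2-] = 0.069 + s ≈ 0.069 (Ksp is small, so little additional dissolves).
Ksp ≈ s × 0.069
s = 6.4 × 10^-4 M
Check: s = 6.4 × 10^-4 ≪ 0.069, so the approximation is valid.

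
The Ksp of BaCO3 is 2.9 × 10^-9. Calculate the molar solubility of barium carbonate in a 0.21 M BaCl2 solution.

s ≈ 1.4 × 10^-8 M

BaCO3(s) ⇌ Ba^2+ + CO3^2-
Ksp = [Ba^2+][CO3^2-]
Let s = moles of BaCO3 that dissolve per litre. [Ba^2+] = 0.21 + s ≈ 0.21, [CO3^2-] = s (common-ion effect: Ba^2+ is already 0.21 M).
Ksp ≈ 0.21 × s
s = 1.4 × 10^-8 M
Check: s = 1.4 x 10^-8 ≪ 0.21, so the approximation is valid.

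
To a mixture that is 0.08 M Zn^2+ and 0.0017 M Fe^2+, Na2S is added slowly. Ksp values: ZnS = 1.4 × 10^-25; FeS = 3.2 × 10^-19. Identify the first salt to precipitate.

Precipitation of each salt starts when its ion product equals its Ksp.
For ZnS: 1.4 × 10^-25 = 0.08 × [S^2-]  ⇒  [S^2-] = 1.8 × 10^-24 M.
For FeS: 3.2 × 10^-19 = 0.0017 × [S^2-]  ⇒  [S^2-] = 1.9 x 10^-16 M.
The salt with the lower threshold [S^2-] precipitates first: ZnS.

ZnS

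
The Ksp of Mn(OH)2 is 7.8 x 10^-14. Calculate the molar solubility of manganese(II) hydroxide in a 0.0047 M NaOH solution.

Mn(OH)2(s) ⇌ Mn^2+ + 2 OH^-
Ksp = [Mn^2+][OH^-]^2
If s mol/L dissolves here, [Mn^2+] = s, [OH^-] = 0.0047 + 2s ≈ 0.0047 (since OH^- from NaOH dominates).
Ksp ≈ s × (0.0047)^2
s = 3.5 x 10^-9 M
Check: 2s = 7.1 × 10^-9 ≪ 0.0047, so the approximation is valid.

s ≈ 3.5 x 10^-9 M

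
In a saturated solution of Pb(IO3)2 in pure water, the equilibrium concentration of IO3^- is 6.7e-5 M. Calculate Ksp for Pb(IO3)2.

Pb(IO3)2(s) ⇌ Pb^2+(aq) + 2 IO3^-(aq)
Stoichiometry gives [Pb^2+] = (1/2)[IO3^-] = 3.35 × 10^-5 M.
Ksp = [Pb^2+][IO3^-]^2
Ksp = 3.35 x 10^-5 × (6.7 × 10^-5)^2 = 1.5 x 10^-13

Ksp ≈ 1.5e-13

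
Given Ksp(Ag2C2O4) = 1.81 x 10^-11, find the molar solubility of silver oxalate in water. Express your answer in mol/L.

1.65 × 10^-4 M

Ag2C2O4(s) ⇌ 2 Ag^+(aq) + C2O4^2-(aq)
Ksp = [Ag^+]^2[C2O4^2-]
If s mol/L of Ag2C2O4 dissolves, [Ag^+] = 2s and [C2O4^2-] = s.
Ksp = (2s)^2s = 4s^3
Solving, s = (1.81 x 10^-11/4)^(1/3) = 1.65 x 10^-4 M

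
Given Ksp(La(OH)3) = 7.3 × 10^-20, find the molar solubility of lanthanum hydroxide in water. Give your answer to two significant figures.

La(OH)3(s) ⇌ La^3+ + 3 OH^-
Ksp = [La^3+][OH^-]^3
With molar solubility s: [La^3+] = s, [OH^-] = 3s.
Ksp = s(3s)^3 = 27s^4
s = (7.3 × 10^-20 / 27)^(1/4) = 7.2 x 10^-6 M

7.2 × 10^-6 M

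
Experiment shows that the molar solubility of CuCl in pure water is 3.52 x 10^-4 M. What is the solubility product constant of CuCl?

CuCl(s) <=> Cu^+ + Cl^-
Let s = molar solubility. Then [Cu^+] = s and [Cl^-] = s.
Ksp = [Cu^+][Cl^-]
Ksp = s × s = s^2
With s = 3.52 x 10^-4: Ksp = 1.24 × 10^-7

Ksp = 1.24 × 10^-7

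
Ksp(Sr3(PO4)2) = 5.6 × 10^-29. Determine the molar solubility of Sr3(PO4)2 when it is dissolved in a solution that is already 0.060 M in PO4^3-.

Sr3(PO4)2(s) <=> 3 Sr^2+ + 2 PO4^3-
Ksp = [Sr^2+]^3[PO4^3-]^2
If s mol/L dissolves here, [Sr^2+] = 3s, [PO4^3-] = 0.060 + 2s ≈ 0.060 (since the PO4^3- already present dominates).
Ksp ≈ (3s)^3 × (0.060)^2
s = 8.3 x 10^-10 M
Check: 2s = 1.7 × 10^-9 ≪ 0.060, so the approximation is valid.

s ≈ 8.3e-10 M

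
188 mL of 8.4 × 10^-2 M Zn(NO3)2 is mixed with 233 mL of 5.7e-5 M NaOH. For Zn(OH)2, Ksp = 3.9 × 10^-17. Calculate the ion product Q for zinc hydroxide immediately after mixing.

Q ≈ 3.7 x 10^-11

Total volume = 188 + 233 = 421 mL.
[Zn^2+] = 8.4 x 10^-2 × (188/421) = 3.75 x 10^-2 M
[OH^-] = 5.7 × 10^-5 × (233/421) = 3.15 x 10^-5 M
Zn(OH)2(s) <=> Zn^2+(aq) + 2 OH^-(aq), so Q = [Zn^2+][OH^-]^2
Q = (3.75 × 10^-2)(3.15 x 10^-5)^2 = 3.7 x 10^-11
Q > Ksp, so Zn(OH)2 will precipitate.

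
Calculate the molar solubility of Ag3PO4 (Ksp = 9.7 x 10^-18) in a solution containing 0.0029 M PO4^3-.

5.0 × 10^-6 M

Ag3PO4(s) ⇌ 3 Ag^+(aq) + PO4^3-(aq)
Ksp = [Ag^+]^3[PO4^3-]
Let s be the molar solubility in this solution. [Ag^+] = 3s, [PO4^3-] = 0.0029 + s ≈ 0.0029 (Ksp is small, so little additional dissolves).
Ksp ≈ (3s)^3 × 0.0029
s = 5.0 × 10^-6 M
Check: s = 5.0 × 10^-6 ≪ 0.0029, so the approximation is valid.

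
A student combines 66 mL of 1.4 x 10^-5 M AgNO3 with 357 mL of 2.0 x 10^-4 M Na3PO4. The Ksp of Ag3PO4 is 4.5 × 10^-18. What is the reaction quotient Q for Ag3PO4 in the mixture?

Q ≈ 1.8e-21

Total volume = 66 + 357 = 423 mL.
[Ag^+] = 1.4 × 10^-5 × (66/423) = 2.18 × 10^-6 M
[PO4^3-] = 2.0 × 10^-4 × (357/423) = 1.69 × 10^-4 M
Ag3PO4(s) <=> 3 Ag^+(aq) + PO4^3-(aq), so Q = [Ag^+]^3[PO4^3-]
Q = (2.18 × 10^-6)^3(1.69 × 10^-4) = 1.8 × 10^-21
Q < Ksp, so no precipitate of Ag3PO4 forms.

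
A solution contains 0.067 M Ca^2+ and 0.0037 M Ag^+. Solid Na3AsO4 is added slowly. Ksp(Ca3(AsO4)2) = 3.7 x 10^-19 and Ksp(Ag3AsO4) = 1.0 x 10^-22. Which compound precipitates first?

Ag3AsO4

Each salt begins to precipitate when Q = Ksp, i.e. when [AsO4^3-] reaches its threshold.
For Ca3(AsO4)2: 3.7 x 10^-19 = (0.067)^3 × [AsO4^3-]^2  ⇒  [AsO4^3-] = 3.5 × 10^-8 M.
For Ag3AsO4: 1.0 x 10^-22 = (0.0037)^3 × [AsO4^3-]  ⇒  [AsO4^3-] = 2.0 × 10^-15 M.
The salt with the lower threshold [AsO4^3-] precipitates first: Ag3AsO4.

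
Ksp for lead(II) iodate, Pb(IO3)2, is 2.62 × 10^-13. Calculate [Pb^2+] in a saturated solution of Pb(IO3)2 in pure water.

Pb(IO3)2(s) ⇌ Pb^2+ + 2 IO3^-
Ksp = [Pb^2+][IO3^-]^2
With molar solubility s: [Pb^2+] = s, [IO3^-] = 2s.
Substituting: Ksp = s(2s)^2 = 4s^3
s^3 = 2.62 × 10^-13 / 4, so s = 4.031 x 10^-5 M
[Pb^2+] = s = 4.03 × 10^-5 M

[Pb^2+] = 4.03e-5 M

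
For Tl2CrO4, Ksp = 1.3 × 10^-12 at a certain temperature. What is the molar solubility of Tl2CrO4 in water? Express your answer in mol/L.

Tl2CrO4(s) ⇌ 2 Tl^+ + CrO4^2-
Ksp = [Tl^+]^2[CrO4^2-]
With molar solubility s: [Tl^+] = 2s, [CrO4^2-] = s.
Ksp = (2s)^2s = 4s^3
s^3 = 1.3 × 10^-12 / 4, so s = 6.9 × 10^-5 M

s = 6.9 x 10^-5 M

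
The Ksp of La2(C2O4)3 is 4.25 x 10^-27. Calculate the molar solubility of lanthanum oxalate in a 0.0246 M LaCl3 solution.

s = 6.38 × 10^-9 M

La2(C2O4)3(s) <=> 2 La^3+(aq) + 3 C2O4^2-(aq)
Ksp = [La^3+]^2[C2O4^2-]^3
Let s be the molar solubility in this solution. [La^3+] = 0.0246 + 2s ≈ 0.0246, [C2O4^2-] = 3s (since La^3+ from LaCl3 dominates).
Ksp ≈ (0.0246)^2 × (3s)^3
s = 6.38 × 10^-9 M
Check: 2s = 1.3 × 10^-8 ≪ 0.0246, so the approximation is valid.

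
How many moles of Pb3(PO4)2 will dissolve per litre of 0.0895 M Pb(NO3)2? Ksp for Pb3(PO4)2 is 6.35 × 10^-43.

Pb3(PO4)2(s) ⇌ 3 Pb^2+(aq) + 2 PO4^3-(aq)
Ksp = [Pb^2+]^3[PO4^3-]^2
Let s be the molar solubility in this solution. [Pb^2+] = 0.0895 + 3s ≈ 0.0895, [PO4^3-] = 2s (since Pb^2+ from Pb(NO3)2 dominates).
Ksp ≈ (0.0895)^3 × (2s)^2
s = 1.49 × 10^-20 M
Check: 3s = 4.5 × 10^-20 ≪ 0.0895, so the approximation is valid.

1.49 × 10^-20 M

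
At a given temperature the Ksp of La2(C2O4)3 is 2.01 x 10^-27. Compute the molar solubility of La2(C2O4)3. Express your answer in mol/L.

La2(C2O4)3(s) <=> 2 La^3+(aq) + 3 C2O4^2-(aq)
Ksp = [La^3+]^2[C2O4^2-]^3
If s mol/L of La2(C2O4)3 dissolves, [La^3+] = 2s and [C2O4^2-] = 3s.
Ksp = (2s)^2(3s)^3 = 108s^5
Solving, s = (2.01 x 10^-27/108)^(1/5) = 1.79 x 10^-6 M

s ≈ 1.79 × 10^-6 M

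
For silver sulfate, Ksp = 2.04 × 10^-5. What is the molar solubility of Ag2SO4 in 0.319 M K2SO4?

s = 4.00 × 10^-3 M

Ag2SO4(s) <=> 2 Ag^+(aq) + SO4^2-(aq)
Ksp = [Ag^+]^2[SO4^2-]
Let s be the molar solubility in this solution. [Ag^+] = 2s, [SO4^2-] = 0.319 + s ≈ 0.319 (since SO4^2- from K2SO4 dominates).
Ksp ≈ (2s)^2 × 0.319
s = 4.00 x 10^-3 M
Check: s = 4.0 x 10^-3 ≪ 0.319, so the approximation is valid.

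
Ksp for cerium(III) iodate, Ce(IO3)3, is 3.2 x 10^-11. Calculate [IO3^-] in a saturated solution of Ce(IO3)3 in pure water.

[IO3^-] = 3.1 × 10^-3 M

Ce(IO3)3(s) ⇌ Ce^3+(aq) + 3 IO3^-(aq)
Ksp = [Ce^3+][IO3^-]^3
With molar solubility s: [Ce^3+] = s, [IO3^-] = 3s.
Ksp = s(3s)^3 = 27s^4
s = (3.2 x 10^-11 / 27)^(1/4) = 1.04 × 10^-3 M
[IO3^-] = 3s = 3.1 × 10^-3 M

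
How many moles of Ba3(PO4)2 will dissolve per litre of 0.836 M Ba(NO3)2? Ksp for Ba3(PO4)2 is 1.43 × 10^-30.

Ba3(PO4)2(s) ⇌ 3 Ba^2+(aq) + 2 PO4^3-(aq)
Ksp = [Ba^2+]^3[PO4^3-]^2
Let s be the molar solubility in this solution. [Ba^2+] = 0.836 + 3s ≈ 0.836, [PO4^3-] = 2s (Ksp is small, so little additional dissolves).
Ksp ≈ (0.836)^3 × (2s)^2
s = 7.82 x 10^-16 M
Check: 3s = 2.3 × 10^-15 ≪ 0.836, so the approximation is valid.

s ≈ 7.82e-16 M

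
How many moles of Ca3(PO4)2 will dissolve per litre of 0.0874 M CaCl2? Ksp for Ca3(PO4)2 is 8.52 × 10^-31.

Ca3(PO4)2(s) <=> 3 Ca^2+ + 2 PO4^3-
Ksp = [Ca^2+]^3[PO4^3-]^2
Let s = moles of Ca3(PO4)2 that dissolve per litre. [Ca^2+] = 0.0874 + 3s ≈ 0.0874, [PO4^3-] = 2s (since Ca^2+ from CaCl2 dominates).
Ksp ≈ (0.0874)^3 × (2s)^2
s = 1.79 × 10^-14 M
Check: 3s = 5.4 x 10^-14 ≪ 0.0874, so the approximation is valid.

s = 1.79e-14 M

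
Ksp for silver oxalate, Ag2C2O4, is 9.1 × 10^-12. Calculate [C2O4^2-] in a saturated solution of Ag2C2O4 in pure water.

Ag2C2O4(s) ⇌ 2 Ag^+(aq) + C2O4^2-(aq)
Ksp = [Ag^+]^2[C2O4^2-]
With molar solubility s: [Ag^+] = 2s, [C2O4^2-] = s.
So Ksp = (2s)^2 × s = 4s^3
s^3 = 9.1 × 10^-12 / 4, so s = 1.32 x 10^-4 M
[C2O4^2-] = s = 1.3 × 10^-4 M

[C2O4^2-] ≈ 1.3 x 10^-4 M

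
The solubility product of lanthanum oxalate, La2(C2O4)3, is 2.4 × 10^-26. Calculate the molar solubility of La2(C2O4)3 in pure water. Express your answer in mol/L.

2.9e-6 M

La2(C2O4)3(s) ⇌ 2 La^3+ + 3 C2O4^2-
Ksp = [La^3+]^2[C2O4^2-]^3
With molar solubility s: [La^3+] = 2s, [C2O4^2-] = 3s.
Ksp = (2s)^2(3s)^3 = 108s^5
Solving, s = (2.4 × 10^-26/108)^(1/5) = 2.9 × 10^-6 M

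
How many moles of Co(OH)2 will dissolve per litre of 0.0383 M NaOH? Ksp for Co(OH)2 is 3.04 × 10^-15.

2.07 × 10^-12 M

Co(OH)2(s) <=> Co^2+ + 2 OH^-
Ksp = [Co^2+][OH^-]^2
Let s be the molar solubility in this solution. [Co^2+] = s, [OH^-] = 0.0383 + 2s ≈ 0.0383 (Ksp is small, so little additional dissolves).
Ksp ≈ s × (0.0383)^2
s = 2.07 × 10^-12 M
Check: 2s = 4.1 x 10^-12 ≪ 0.0383, so the approximation is valid.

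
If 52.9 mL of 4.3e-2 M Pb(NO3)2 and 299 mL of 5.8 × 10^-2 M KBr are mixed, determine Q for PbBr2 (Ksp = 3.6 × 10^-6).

Total volume = 52.9 + 299 = 351.9 mL.
[Pb^2+] = 4.3 x 10^-2 × (52.9/351.9) = 6.46 × 10^-3 M
[Br^-] = 5.8 × 10^-2 × (299/351.9) = 4.93 x 10^-2 M
PbBr2(s) ⇌ Pb^2+(aq) + 2 Br^-(aq), so Q = [Pb^2+][Br^-]^2
Q = (6.46 × 10^-3)(4.93 × 10^-2)^2 = 1.6 × 10^-5
Q > Ksp, so PbBr2 will precipitate.

1.6e-5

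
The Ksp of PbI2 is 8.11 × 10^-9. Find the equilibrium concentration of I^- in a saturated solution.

[I^-] = 2.53e-3 M

PbI2(s) ⇌ Pb^2+(aq) + 2 I^-(aq)
Ksp = [Pb^2+][I^-]^2
If s mol/L of PbI2 dissolves, [Pb^2+] = s and [I^-] = 2s.
Substituting: Ksp = s(2s)^2 = 4s^3
Solving, s = (8.11 × 10^-9/4)^(1/3) = 1.266 x 10^-3 M
[I^-] = 2s = 2.53 x 10^-3 M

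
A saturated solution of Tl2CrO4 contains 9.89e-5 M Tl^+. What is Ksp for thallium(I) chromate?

4.84 × 10^-13

Tl2CrO4(s) <=> 2 Tl^+ + CrO4^2-
Stoichiometry gives [CrO4^2-] = (1/2)[Tl^+] = 4.945 × 10^-5 M.
Ksp = [Tl^+]^2[CrO4^2-]
Ksp = (9.89 x 10^-5)^2 × 4.945 × 10^-5 = 4.84 × 10^-13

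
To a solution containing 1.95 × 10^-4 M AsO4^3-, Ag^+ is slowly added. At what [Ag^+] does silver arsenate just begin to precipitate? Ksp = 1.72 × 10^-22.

[Ag^+] = 9.59 x 10^-7 M

Ag3AsO4(s) ⇌ 3 Ag^+(aq) + AsO4^3-(aq)
Ksp = [Ag^+]^3[AsO4^3-]
Precipitation begins when Q = Ksp. With [AsO4^3-] = 1.95 × 10^-4 M:
1.72 × 10^-22 = (1.95 × 10^-4) × [Ag^+]^3
[Ag^+] = (1.72 × 10^-22 / 1.95 × 10^-4)^(1/3) = 9.59 × 10^-7 M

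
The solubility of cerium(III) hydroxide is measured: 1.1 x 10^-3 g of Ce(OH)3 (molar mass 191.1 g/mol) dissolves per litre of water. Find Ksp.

3.0 × 10^-20

Molar solubility s = (1.1 × 10^-3 g/L) / (191.1 g/mol) = 5.76 × 10^-6 M.
Ce(OH)3(s) ⇌ Ce^3+(aq) + 3 OH^-(aq)
For each mole of Ce(OH)3 that dissolves: [Ce^3+] = s, [OH^-] = 3s.
Ksp = [Ce^3+][OH^-]^3
Ksp = s(3s)^3 = 27s^4
With s = 5.76 × 10^-6: Ksp = 3.0 x 10^-20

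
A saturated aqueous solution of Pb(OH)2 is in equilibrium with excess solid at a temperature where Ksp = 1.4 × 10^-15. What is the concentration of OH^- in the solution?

Pb(OH)2(s) ⇌ Pb^2+(aq) + 2 OH^-(aq)
Ksp = [Pb^2+][OH^-]^2
With molar solubility s: [Pb^2+] = s, [OH^-] = 2s.
So Ksp = s × (2s)^2 = 4s^3
s = (1.4 × 10^-15 / 4)^(1/3) = 7.05 × 10^-6 M
[OH^-] = 2s = 1.4 × 10^-5 M

[OH^-] = 1.4 × 10^-5 M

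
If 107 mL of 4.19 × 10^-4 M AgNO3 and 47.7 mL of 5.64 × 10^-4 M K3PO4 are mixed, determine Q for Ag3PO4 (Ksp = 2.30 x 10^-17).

Total volume = 107 + 47.7 = 154.7 mL.
[Ag^+] = 4.19 x 10^-4 × (107/154.7) = 2.898 × 10^-4 M
[PO4^3-] = 5.64 × 10^-4 × (47.7/154.7) = 1.739 x 10^-4 M
Ag3PO4(s) <=> 3 Ag^+(aq) + PO4^3-(aq), so Q = [Ag^+]^3[PO4^3-]
Q = (2.898 x 10^-4)^3(1.739 × 10^-4) = 4.23 × 10^-15
Q > Ksp, so Ag3PO4 will precipitate.

Q = 4.23e-15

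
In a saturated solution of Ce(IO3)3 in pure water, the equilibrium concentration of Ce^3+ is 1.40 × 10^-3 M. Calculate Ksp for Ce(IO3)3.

Ce(IO3)3(s) <=> Ce^3+ + 3 IO3^-
Stoichiometry gives [IO3^-] = (3/1)[Ce^3+] = 4.200 × 10^-3 M.
Ksp = [Ce^3+][IO3^-]^3
Ksp = 1.40 x 10^-3 × (4.200 × 10^-3)^3 = 1.04 × 10^-10

Ksp = 1.04 × 10^-10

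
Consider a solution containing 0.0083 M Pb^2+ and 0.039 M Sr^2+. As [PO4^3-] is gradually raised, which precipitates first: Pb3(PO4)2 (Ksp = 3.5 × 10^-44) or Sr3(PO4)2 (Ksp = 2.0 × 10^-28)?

Precipitation of each salt starts when its ion product equals its Ksp.
For Pb3(PO4)2: 3.5 × 10^-44 = (0.0083)^3 × [PO4^3-]^2  ⇒  [PO4^3-] = 2.5 x 10^-19 M.
For Sr3(PO4)2: 2.0 × 10^-28 = (0.039)^3 × [PO4^3-]^2  ⇒  [PO4^3-] = 1.8 × 10^-12 M.
The salt with the lower threshold [PO4^3-] precipitates first: Pb3(PO4)2.

Pb3(PO4)2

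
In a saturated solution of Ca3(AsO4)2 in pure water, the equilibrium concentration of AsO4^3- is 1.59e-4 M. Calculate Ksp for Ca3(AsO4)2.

Ca3(AsO4)2(s) <=> 3 Ca^2+(aq) + 2 AsO4^3-(aq)
Stoichiometry gives [Ca^2+] = (3/2)[AsO4^3-] = 2.385 x 10^-4 M.
Ksp = [Ca^2+]^3[AsO4^3-]^2
Ksp = (2.385 x 10^-4)^3 × (1.59 × 10^-4)^2 = 3.43 × 10^-19

Ksp = 3.43 × 10^-19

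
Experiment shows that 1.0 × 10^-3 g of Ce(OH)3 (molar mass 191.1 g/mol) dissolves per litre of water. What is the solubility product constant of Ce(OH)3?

Ksp ≈ 2.0e-20

Molar solubility s = (1.0 × 10^-3 g/L) / (191.1 g/mol) = 5.23 x 10^-6 M.
Ce(OH)3(s) ⇌ Ce^3+ + 3 OH^-
For each mole of Ce(OH)3 that dissolves: [Ce^3+] = s, [OH^-] = 3s.
Ksp = [Ce^3+][OH^-]^3
Ksp = s(3s)^3 = 27s^4
Ksp = 27 × (5.23 x 10^-6)^4 = 2.0 x 10^-20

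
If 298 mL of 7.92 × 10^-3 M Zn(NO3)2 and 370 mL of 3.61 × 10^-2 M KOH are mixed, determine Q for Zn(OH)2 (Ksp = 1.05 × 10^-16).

Total volume = 298 + 370 = 668 mL.
[Zn^2+] = 7.92 x 10^-3 × (298/668) = 3.533 x 10^-3 M
[OH^-] = 3.61 x 10^-2 × (370/668) = 2.000 × 10^-2 M
Zn(OH)2(s) <=> Zn^2+(aq) + 2 OH^-(aq), so Q = [Zn^2+][OH^-]^2
Q = (3.533 × 10^-3)(2.000 x 10^-2)^2 = 1.41 x 10^-6
Q > Ksp, so Zn(OH)2 will precipitate.

Q = 1.41e-6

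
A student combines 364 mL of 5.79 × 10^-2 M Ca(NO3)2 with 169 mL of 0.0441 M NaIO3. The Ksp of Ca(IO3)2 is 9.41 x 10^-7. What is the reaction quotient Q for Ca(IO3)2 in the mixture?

Q ≈ 7.73 x 10^-6

Total volume = 364 + 169 = 533 mL.
[Ca^2+] = 5.79 × 10^-2 × (364/533) = 3.954 × 10^-2 M
[IO3^-] = 4.41 × 10^-2 × (169/533) = 1.398 × 10^-2 M
Ca(IO3)2(s) ⇌ Ca^2+(aq) + 2 IO3^-(aq), so Q = [Ca^2+][IO3^-]^2
Q = (3.954 × 10^-2)(1.398 × 10^-2)^2 = 7.73 × 10^-6
Q > Ksp, so Ca(IO3)2 will precipitate.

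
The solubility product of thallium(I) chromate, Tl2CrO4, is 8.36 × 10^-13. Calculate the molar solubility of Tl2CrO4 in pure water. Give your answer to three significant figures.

s ≈ 5.93 × 10^-5 M

Tl2CrO4(s) <=> 2 Tl^+(aq) + CrO4^2-(aq)
Ksp = [Tl^+]^2[CrO4^2-]
If s mol/L of Tl2CrO4 dissolves, [Tl^+] = 2s and [CrO4^2-] = s.
Substituting: Ksp = (2s)^2s = 4s^3
s = (8.36 × 10^-13 / 4)^(1/3) = 5.93 × 10^-5 M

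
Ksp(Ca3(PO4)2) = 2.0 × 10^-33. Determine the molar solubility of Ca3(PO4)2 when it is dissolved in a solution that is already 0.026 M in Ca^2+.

Ca3(PO4)2(s) ⇌ 3 Ca^2+ + 2 PO4^3-
Ksp = [Ca^2+]^3[PO4^3-]^2
If s mol/L dissolves here, [Ca^2+] = 0.026 + 3s ≈ 0.026, [PO4^3-] = 2s (common-ion effect: Ca^2+ is already 0.026 M).
Ksp ≈ (0.026)^3 × (2s)^2
s = 5.3 x 10^-15 M
Check: 3s = 1.6 × 10^-14 ≪ 0.026, so the approximation is valid.

s = 5.3 x 10^-15 M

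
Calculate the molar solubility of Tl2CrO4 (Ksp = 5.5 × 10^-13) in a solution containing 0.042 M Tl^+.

Tl2CrO4(s) <=> 2 Tl^+(aq) + CrO4^2-(aq)
Ksp = [Tl^+]^2[CrO4^2-]
If s mol/L dissolves here, [Tl^+] = 0.042 + 2s ≈ 0.042, [CrO4^2-] = s (common-ion effect: Tl^+ is already 0.042 M).
Ksp ≈ (0.042)^2 × s
s = 3.1 × 10^-10 M
Check: 2s = 6.2 × 10^-10 ≪ 0.042, so the approximation is valid.

3.1 × 10^-10 M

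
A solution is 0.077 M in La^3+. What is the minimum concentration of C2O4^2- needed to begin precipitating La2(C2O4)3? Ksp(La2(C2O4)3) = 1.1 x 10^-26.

La2(C2O4)3(s) <=> 2 La^3+ + 3 C2O4^2-
Ksp = [La^3+]^2[C2O4^2-]^3
Precipitation begins when Q = Ksp. With [La^3+] = 0.077 M:
1.1 x 10^-26 = (0.077)^2 × [C2O4^2-]^3
[C2O4^2-] = (1.1 x 10^-26 / 5.93 x 10^-3)^(1/3) = 1.2 x 10^-8 M

[C2O4^2-] = 1.2 × 10^-8 M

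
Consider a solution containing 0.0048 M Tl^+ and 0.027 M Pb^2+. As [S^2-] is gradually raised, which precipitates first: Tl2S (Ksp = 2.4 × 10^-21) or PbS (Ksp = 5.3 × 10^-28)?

Precipitation of each salt starts when its ion product equals its Ksp.
For Tl2S: 2.4 × 10^-21 = (0.0048)^2 × [S^2-]  ⇒  [S^2-] = 1.0 × 10^-16 M.
For PbS: 5.3 × 10^-28 = 0.027 × [S^2-]  ⇒  [S^2-] = 2.0 × 10^-26 M.
The salt with the lower threshold [S^2-] precipitates first: PbS.

PbS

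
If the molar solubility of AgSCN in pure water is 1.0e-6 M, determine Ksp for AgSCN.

AgSCN(s) ⇌ Ag^+ + SCN^-
With molar solubility s: [Ag^+] = s, [SCN^-] = s.
Ksp = [Ag^+][SCN^-]
Ksp = (s)(s) = s^2
Ksp = (1.0 x 10^-6)^2 = 1.0 × 10^-12

Ksp ≈ 1.0 × 10^-12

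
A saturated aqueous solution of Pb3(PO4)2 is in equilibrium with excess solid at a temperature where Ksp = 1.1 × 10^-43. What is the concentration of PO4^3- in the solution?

Pb3(PO4)2(s) <=> 3 Pb^2+ + 2 PO4^3-
Ksp = [Pb^2+]^3[PO4^3-]^2
Let s = molar solubility. Then [Pb^2+] = 3s and [PO4^3-] = 2s.
Ksp = (3s)^3(2s)^2 = 108s^5
s = (1.1 × 10^-43 / 108)^(1/5) = 1.00 x 10^-9 M
[PO4^3-] = 2s = 2.0 × 10^-9 M

[PO4^3-] ≈ 2.0 × 10^-9 M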